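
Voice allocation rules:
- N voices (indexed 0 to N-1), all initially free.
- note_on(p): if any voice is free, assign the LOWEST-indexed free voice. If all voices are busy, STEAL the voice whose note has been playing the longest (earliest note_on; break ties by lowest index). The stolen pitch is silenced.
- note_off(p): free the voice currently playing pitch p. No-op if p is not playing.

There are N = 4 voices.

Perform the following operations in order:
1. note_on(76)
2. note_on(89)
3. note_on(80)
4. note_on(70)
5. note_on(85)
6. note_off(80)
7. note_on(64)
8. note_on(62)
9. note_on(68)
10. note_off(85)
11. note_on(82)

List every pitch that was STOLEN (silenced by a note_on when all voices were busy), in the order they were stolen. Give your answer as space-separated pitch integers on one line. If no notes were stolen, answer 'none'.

Answer: 76 89 70

Derivation:
Op 1: note_on(76): voice 0 is free -> assigned | voices=[76 - - -]
Op 2: note_on(89): voice 1 is free -> assigned | voices=[76 89 - -]
Op 3: note_on(80): voice 2 is free -> assigned | voices=[76 89 80 -]
Op 4: note_on(70): voice 3 is free -> assigned | voices=[76 89 80 70]
Op 5: note_on(85): all voices busy, STEAL voice 0 (pitch 76, oldest) -> assign | voices=[85 89 80 70]
Op 6: note_off(80): free voice 2 | voices=[85 89 - 70]
Op 7: note_on(64): voice 2 is free -> assigned | voices=[85 89 64 70]
Op 8: note_on(62): all voices busy, STEAL voice 1 (pitch 89, oldest) -> assign | voices=[85 62 64 70]
Op 9: note_on(68): all voices busy, STEAL voice 3 (pitch 70, oldest) -> assign | voices=[85 62 64 68]
Op 10: note_off(85): free voice 0 | voices=[- 62 64 68]
Op 11: note_on(82): voice 0 is free -> assigned | voices=[82 62 64 68]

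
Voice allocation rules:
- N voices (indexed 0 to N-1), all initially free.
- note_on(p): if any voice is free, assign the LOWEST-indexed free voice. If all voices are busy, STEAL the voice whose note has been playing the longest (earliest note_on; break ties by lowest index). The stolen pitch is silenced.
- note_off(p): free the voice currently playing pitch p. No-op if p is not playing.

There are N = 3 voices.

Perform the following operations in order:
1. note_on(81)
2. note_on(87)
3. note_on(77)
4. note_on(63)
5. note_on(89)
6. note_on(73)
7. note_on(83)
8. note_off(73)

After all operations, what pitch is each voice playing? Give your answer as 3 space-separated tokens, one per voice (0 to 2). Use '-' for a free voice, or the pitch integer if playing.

Op 1: note_on(81): voice 0 is free -> assigned | voices=[81 - -]
Op 2: note_on(87): voice 1 is free -> assigned | voices=[81 87 -]
Op 3: note_on(77): voice 2 is free -> assigned | voices=[81 87 77]
Op 4: note_on(63): all voices busy, STEAL voice 0 (pitch 81, oldest) -> assign | voices=[63 87 77]
Op 5: note_on(89): all voices busy, STEAL voice 1 (pitch 87, oldest) -> assign | voices=[63 89 77]
Op 6: note_on(73): all voices busy, STEAL voice 2 (pitch 77, oldest) -> assign | voices=[63 89 73]
Op 7: note_on(83): all voices busy, STEAL voice 0 (pitch 63, oldest) -> assign | voices=[83 89 73]
Op 8: note_off(73): free voice 2 | voices=[83 89 -]

Answer: 83 89 -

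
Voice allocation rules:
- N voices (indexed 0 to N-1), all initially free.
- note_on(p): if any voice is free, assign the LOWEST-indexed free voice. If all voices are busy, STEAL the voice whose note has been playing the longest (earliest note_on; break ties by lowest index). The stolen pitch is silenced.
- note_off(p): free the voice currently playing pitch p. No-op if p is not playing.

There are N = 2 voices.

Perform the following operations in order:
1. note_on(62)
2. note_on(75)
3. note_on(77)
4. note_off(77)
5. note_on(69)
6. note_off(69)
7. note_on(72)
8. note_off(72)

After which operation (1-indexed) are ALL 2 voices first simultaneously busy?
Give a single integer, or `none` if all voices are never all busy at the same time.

Op 1: note_on(62): voice 0 is free -> assigned | voices=[62 -]
Op 2: note_on(75): voice 1 is free -> assigned | voices=[62 75]
Op 3: note_on(77): all voices busy, STEAL voice 0 (pitch 62, oldest) -> assign | voices=[77 75]
Op 4: note_off(77): free voice 0 | voices=[- 75]
Op 5: note_on(69): voice 0 is free -> assigned | voices=[69 75]
Op 6: note_off(69): free voice 0 | voices=[- 75]
Op 7: note_on(72): voice 0 is free -> assigned | voices=[72 75]
Op 8: note_off(72): free voice 0 | voices=[- 75]

Answer: 2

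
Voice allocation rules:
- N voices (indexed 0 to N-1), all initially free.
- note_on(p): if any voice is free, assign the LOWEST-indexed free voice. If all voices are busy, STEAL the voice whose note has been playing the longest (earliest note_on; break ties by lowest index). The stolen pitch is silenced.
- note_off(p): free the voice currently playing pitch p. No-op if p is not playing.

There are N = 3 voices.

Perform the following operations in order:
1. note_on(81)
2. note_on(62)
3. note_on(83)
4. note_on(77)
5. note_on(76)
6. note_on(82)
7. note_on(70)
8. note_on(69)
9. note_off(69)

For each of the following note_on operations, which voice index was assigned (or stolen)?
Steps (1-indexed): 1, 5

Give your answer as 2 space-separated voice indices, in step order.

Answer: 0 1

Derivation:
Op 1: note_on(81): voice 0 is free -> assigned | voices=[81 - -]
Op 2: note_on(62): voice 1 is free -> assigned | voices=[81 62 -]
Op 3: note_on(83): voice 2 is free -> assigned | voices=[81 62 83]
Op 4: note_on(77): all voices busy, STEAL voice 0 (pitch 81, oldest) -> assign | voices=[77 62 83]
Op 5: note_on(76): all voices busy, STEAL voice 1 (pitch 62, oldest) -> assign | voices=[77 76 83]
Op 6: note_on(82): all voices busy, STEAL voice 2 (pitch 83, oldest) -> assign | voices=[77 76 82]
Op 7: note_on(70): all voices busy, STEAL voice 0 (pitch 77, oldest) -> assign | voices=[70 76 82]
Op 8: note_on(69): all voices busy, STEAL voice 1 (pitch 76, oldest) -> assign | voices=[70 69 82]
Op 9: note_off(69): free voice 1 | voices=[70 - 82]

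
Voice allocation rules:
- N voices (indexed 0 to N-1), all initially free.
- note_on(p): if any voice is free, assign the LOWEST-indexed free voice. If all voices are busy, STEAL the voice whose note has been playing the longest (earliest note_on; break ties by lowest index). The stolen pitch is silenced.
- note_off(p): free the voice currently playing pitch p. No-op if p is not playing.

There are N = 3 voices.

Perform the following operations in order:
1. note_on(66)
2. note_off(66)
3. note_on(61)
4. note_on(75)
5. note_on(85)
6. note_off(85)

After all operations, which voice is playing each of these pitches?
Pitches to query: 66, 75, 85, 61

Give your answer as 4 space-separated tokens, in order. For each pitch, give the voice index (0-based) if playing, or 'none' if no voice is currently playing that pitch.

Op 1: note_on(66): voice 0 is free -> assigned | voices=[66 - -]
Op 2: note_off(66): free voice 0 | voices=[- - -]
Op 3: note_on(61): voice 0 is free -> assigned | voices=[61 - -]
Op 4: note_on(75): voice 1 is free -> assigned | voices=[61 75 -]
Op 5: note_on(85): voice 2 is free -> assigned | voices=[61 75 85]
Op 6: note_off(85): free voice 2 | voices=[61 75 -]

Answer: none 1 none 0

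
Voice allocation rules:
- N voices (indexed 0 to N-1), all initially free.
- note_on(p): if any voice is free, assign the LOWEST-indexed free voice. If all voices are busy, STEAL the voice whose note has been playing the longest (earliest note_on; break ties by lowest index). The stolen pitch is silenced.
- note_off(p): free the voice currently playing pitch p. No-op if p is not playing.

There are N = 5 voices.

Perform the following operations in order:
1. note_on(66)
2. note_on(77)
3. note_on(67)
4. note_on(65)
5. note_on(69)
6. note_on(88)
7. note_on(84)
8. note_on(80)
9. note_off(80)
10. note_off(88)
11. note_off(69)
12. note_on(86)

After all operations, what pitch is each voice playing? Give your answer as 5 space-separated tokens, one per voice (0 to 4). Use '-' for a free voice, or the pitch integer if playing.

Op 1: note_on(66): voice 0 is free -> assigned | voices=[66 - - - -]
Op 2: note_on(77): voice 1 is free -> assigned | voices=[66 77 - - -]
Op 3: note_on(67): voice 2 is free -> assigned | voices=[66 77 67 - -]
Op 4: note_on(65): voice 3 is free -> assigned | voices=[66 77 67 65 -]
Op 5: note_on(69): voice 4 is free -> assigned | voices=[66 77 67 65 69]
Op 6: note_on(88): all voices busy, STEAL voice 0 (pitch 66, oldest) -> assign | voices=[88 77 67 65 69]
Op 7: note_on(84): all voices busy, STEAL voice 1 (pitch 77, oldest) -> assign | voices=[88 84 67 65 69]
Op 8: note_on(80): all voices busy, STEAL voice 2 (pitch 67, oldest) -> assign | voices=[88 84 80 65 69]
Op 9: note_off(80): free voice 2 | voices=[88 84 - 65 69]
Op 10: note_off(88): free voice 0 | voices=[- 84 - 65 69]
Op 11: note_off(69): free voice 4 | voices=[- 84 - 65 -]
Op 12: note_on(86): voice 0 is free -> assigned | voices=[86 84 - 65 -]

Answer: 86 84 - 65 -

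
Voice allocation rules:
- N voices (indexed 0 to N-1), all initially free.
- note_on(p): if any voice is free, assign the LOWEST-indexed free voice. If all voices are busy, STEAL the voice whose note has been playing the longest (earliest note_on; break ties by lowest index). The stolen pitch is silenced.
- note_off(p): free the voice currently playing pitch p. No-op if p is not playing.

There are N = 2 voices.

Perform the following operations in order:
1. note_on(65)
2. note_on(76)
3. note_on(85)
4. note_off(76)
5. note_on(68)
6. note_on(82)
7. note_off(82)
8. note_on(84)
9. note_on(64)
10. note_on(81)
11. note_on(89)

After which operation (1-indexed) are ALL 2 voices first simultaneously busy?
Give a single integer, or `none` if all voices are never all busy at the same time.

Answer: 2

Derivation:
Op 1: note_on(65): voice 0 is free -> assigned | voices=[65 -]
Op 2: note_on(76): voice 1 is free -> assigned | voices=[65 76]
Op 3: note_on(85): all voices busy, STEAL voice 0 (pitch 65, oldest) -> assign | voices=[85 76]
Op 4: note_off(76): free voice 1 | voices=[85 -]
Op 5: note_on(68): voice 1 is free -> assigned | voices=[85 68]
Op 6: note_on(82): all voices busy, STEAL voice 0 (pitch 85, oldest) -> assign | voices=[82 68]
Op 7: note_off(82): free voice 0 | voices=[- 68]
Op 8: note_on(84): voice 0 is free -> assigned | voices=[84 68]
Op 9: note_on(64): all voices busy, STEAL voice 1 (pitch 68, oldest) -> assign | voices=[84 64]
Op 10: note_on(81): all voices busy, STEAL voice 0 (pitch 84, oldest) -> assign | voices=[81 64]
Op 11: note_on(89): all voices busy, STEAL voice 1 (pitch 64, oldest) -> assign | voices=[81 89]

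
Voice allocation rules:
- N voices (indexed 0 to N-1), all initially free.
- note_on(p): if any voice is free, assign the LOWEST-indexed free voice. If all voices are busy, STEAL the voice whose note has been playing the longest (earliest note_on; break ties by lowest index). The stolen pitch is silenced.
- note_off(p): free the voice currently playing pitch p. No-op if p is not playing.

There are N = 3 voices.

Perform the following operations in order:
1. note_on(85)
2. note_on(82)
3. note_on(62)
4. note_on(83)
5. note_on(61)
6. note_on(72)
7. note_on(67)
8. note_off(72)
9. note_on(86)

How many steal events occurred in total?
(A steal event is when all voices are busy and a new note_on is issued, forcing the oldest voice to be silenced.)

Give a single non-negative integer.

Op 1: note_on(85): voice 0 is free -> assigned | voices=[85 - -]
Op 2: note_on(82): voice 1 is free -> assigned | voices=[85 82 -]
Op 3: note_on(62): voice 2 is free -> assigned | voices=[85 82 62]
Op 4: note_on(83): all voices busy, STEAL voice 0 (pitch 85, oldest) -> assign | voices=[83 82 62]
Op 5: note_on(61): all voices busy, STEAL voice 1 (pitch 82, oldest) -> assign | voices=[83 61 62]
Op 6: note_on(72): all voices busy, STEAL voice 2 (pitch 62, oldest) -> assign | voices=[83 61 72]
Op 7: note_on(67): all voices busy, STEAL voice 0 (pitch 83, oldest) -> assign | voices=[67 61 72]
Op 8: note_off(72): free voice 2 | voices=[67 61 -]
Op 9: note_on(86): voice 2 is free -> assigned | voices=[67 61 86]

Answer: 4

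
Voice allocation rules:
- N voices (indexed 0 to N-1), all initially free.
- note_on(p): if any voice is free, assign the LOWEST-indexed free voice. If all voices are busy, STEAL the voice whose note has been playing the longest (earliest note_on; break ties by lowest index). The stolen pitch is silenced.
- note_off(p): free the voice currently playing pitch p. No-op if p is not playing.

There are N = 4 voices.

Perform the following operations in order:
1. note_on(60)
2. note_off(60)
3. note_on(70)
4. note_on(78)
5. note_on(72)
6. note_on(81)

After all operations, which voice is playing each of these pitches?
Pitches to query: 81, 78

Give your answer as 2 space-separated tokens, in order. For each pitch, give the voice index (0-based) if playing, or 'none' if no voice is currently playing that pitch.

Op 1: note_on(60): voice 0 is free -> assigned | voices=[60 - - -]
Op 2: note_off(60): free voice 0 | voices=[- - - -]
Op 3: note_on(70): voice 0 is free -> assigned | voices=[70 - - -]
Op 4: note_on(78): voice 1 is free -> assigned | voices=[70 78 - -]
Op 5: note_on(72): voice 2 is free -> assigned | voices=[70 78 72 -]
Op 6: note_on(81): voice 3 is free -> assigned | voices=[70 78 72 81]

Answer: 3 1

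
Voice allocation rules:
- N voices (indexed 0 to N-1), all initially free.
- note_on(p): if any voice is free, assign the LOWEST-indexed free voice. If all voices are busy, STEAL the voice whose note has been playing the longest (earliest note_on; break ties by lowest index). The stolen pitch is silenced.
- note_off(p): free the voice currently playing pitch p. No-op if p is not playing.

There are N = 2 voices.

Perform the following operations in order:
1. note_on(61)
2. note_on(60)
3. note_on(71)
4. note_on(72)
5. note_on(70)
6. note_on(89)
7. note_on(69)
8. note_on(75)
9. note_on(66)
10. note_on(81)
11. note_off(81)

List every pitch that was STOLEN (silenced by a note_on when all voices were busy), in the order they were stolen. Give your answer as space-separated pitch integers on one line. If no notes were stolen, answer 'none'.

Answer: 61 60 71 72 70 89 69 75

Derivation:
Op 1: note_on(61): voice 0 is free -> assigned | voices=[61 -]
Op 2: note_on(60): voice 1 is free -> assigned | voices=[61 60]
Op 3: note_on(71): all voices busy, STEAL voice 0 (pitch 61, oldest) -> assign | voices=[71 60]
Op 4: note_on(72): all voices busy, STEAL voice 1 (pitch 60, oldest) -> assign | voices=[71 72]
Op 5: note_on(70): all voices busy, STEAL voice 0 (pitch 71, oldest) -> assign | voices=[70 72]
Op 6: note_on(89): all voices busy, STEAL voice 1 (pitch 72, oldest) -> assign | voices=[70 89]
Op 7: note_on(69): all voices busy, STEAL voice 0 (pitch 70, oldest) -> assign | voices=[69 89]
Op 8: note_on(75): all voices busy, STEAL voice 1 (pitch 89, oldest) -> assign | voices=[69 75]
Op 9: note_on(66): all voices busy, STEAL voice 0 (pitch 69, oldest) -> assign | voices=[66 75]
Op 10: note_on(81): all voices busy, STEAL voice 1 (pitch 75, oldest) -> assign | voices=[66 81]
Op 11: note_off(81): free voice 1 | voices=[66 -]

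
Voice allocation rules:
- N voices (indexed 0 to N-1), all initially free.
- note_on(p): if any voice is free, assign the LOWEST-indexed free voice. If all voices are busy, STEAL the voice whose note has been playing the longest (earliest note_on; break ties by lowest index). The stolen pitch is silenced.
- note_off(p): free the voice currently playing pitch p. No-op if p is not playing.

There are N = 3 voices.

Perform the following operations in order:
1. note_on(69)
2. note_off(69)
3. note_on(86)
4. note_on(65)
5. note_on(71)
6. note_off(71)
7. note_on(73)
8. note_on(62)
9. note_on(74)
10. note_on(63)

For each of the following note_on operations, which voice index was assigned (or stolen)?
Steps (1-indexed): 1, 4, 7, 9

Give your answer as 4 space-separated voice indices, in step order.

Answer: 0 1 2 1

Derivation:
Op 1: note_on(69): voice 0 is free -> assigned | voices=[69 - -]
Op 2: note_off(69): free voice 0 | voices=[- - -]
Op 3: note_on(86): voice 0 is free -> assigned | voices=[86 - -]
Op 4: note_on(65): voice 1 is free -> assigned | voices=[86 65 -]
Op 5: note_on(71): voice 2 is free -> assigned | voices=[86 65 71]
Op 6: note_off(71): free voice 2 | voices=[86 65 -]
Op 7: note_on(73): voice 2 is free -> assigned | voices=[86 65 73]
Op 8: note_on(62): all voices busy, STEAL voice 0 (pitch 86, oldest) -> assign | voices=[62 65 73]
Op 9: note_on(74): all voices busy, STEAL voice 1 (pitch 65, oldest) -> assign | voices=[62 74 73]
Op 10: note_on(63): all voices busy, STEAL voice 2 (pitch 73, oldest) -> assign | voices=[62 74 63]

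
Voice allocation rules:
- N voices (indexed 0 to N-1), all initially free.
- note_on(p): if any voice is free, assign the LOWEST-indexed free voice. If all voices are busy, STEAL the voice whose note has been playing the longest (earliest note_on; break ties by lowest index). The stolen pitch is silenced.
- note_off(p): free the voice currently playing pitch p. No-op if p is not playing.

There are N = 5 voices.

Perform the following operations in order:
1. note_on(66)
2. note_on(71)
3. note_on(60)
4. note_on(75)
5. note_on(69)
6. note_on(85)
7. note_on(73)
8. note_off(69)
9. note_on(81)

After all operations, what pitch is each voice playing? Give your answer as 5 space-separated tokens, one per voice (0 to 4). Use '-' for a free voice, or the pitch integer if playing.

Op 1: note_on(66): voice 0 is free -> assigned | voices=[66 - - - -]
Op 2: note_on(71): voice 1 is free -> assigned | voices=[66 71 - - -]
Op 3: note_on(60): voice 2 is free -> assigned | voices=[66 71 60 - -]
Op 4: note_on(75): voice 3 is free -> assigned | voices=[66 71 60 75 -]
Op 5: note_on(69): voice 4 is free -> assigned | voices=[66 71 60 75 69]
Op 6: note_on(85): all voices busy, STEAL voice 0 (pitch 66, oldest) -> assign | voices=[85 71 60 75 69]
Op 7: note_on(73): all voices busy, STEAL voice 1 (pitch 71, oldest) -> assign | voices=[85 73 60 75 69]
Op 8: note_off(69): free voice 4 | voices=[85 73 60 75 -]
Op 9: note_on(81): voice 4 is free -> assigned | voices=[85 73 60 75 81]

Answer: 85 73 60 75 81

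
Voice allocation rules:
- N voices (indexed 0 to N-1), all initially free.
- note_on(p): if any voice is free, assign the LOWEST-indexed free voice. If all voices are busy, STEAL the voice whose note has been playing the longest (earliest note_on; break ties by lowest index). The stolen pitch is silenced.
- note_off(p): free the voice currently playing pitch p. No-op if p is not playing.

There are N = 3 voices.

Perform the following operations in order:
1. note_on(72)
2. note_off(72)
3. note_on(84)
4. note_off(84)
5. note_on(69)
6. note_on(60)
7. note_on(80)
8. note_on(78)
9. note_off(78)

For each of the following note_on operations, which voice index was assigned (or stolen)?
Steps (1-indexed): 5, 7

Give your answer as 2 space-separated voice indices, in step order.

Answer: 0 2

Derivation:
Op 1: note_on(72): voice 0 is free -> assigned | voices=[72 - -]
Op 2: note_off(72): free voice 0 | voices=[- - -]
Op 3: note_on(84): voice 0 is free -> assigned | voices=[84 - -]
Op 4: note_off(84): free voice 0 | voices=[- - -]
Op 5: note_on(69): voice 0 is free -> assigned | voices=[69 - -]
Op 6: note_on(60): voice 1 is free -> assigned | voices=[69 60 -]
Op 7: note_on(80): voice 2 is free -> assigned | voices=[69 60 80]
Op 8: note_on(78): all voices busy, STEAL voice 0 (pitch 69, oldest) -> assign | voices=[78 60 80]
Op 9: note_off(78): free voice 0 | voices=[- 60 80]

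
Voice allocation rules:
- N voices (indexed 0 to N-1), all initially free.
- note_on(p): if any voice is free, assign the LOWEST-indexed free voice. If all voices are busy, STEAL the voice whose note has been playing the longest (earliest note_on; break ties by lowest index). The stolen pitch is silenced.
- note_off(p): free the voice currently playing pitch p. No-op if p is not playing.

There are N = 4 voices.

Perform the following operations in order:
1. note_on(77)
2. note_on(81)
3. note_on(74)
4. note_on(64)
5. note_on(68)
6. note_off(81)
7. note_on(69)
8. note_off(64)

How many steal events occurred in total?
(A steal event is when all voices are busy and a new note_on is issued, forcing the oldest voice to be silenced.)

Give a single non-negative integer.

Answer: 1

Derivation:
Op 1: note_on(77): voice 0 is free -> assigned | voices=[77 - - -]
Op 2: note_on(81): voice 1 is free -> assigned | voices=[77 81 - -]
Op 3: note_on(74): voice 2 is free -> assigned | voices=[77 81 74 -]
Op 4: note_on(64): voice 3 is free -> assigned | voices=[77 81 74 64]
Op 5: note_on(68): all voices busy, STEAL voice 0 (pitch 77, oldest) -> assign | voices=[68 81 74 64]
Op 6: note_off(81): free voice 1 | voices=[68 - 74 64]
Op 7: note_on(69): voice 1 is free -> assigned | voices=[68 69 74 64]
Op 8: note_off(64): free voice 3 | voices=[68 69 74 -]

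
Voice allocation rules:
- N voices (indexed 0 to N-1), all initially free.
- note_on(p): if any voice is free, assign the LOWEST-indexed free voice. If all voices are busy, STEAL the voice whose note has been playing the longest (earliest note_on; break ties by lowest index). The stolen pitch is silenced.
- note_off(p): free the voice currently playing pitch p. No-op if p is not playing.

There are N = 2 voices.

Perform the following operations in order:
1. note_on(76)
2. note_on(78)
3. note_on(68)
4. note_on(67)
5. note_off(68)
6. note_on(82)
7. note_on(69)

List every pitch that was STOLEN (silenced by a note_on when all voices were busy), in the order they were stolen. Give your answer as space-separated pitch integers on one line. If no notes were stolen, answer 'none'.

Answer: 76 78 67

Derivation:
Op 1: note_on(76): voice 0 is free -> assigned | voices=[76 -]
Op 2: note_on(78): voice 1 is free -> assigned | voices=[76 78]
Op 3: note_on(68): all voices busy, STEAL voice 0 (pitch 76, oldest) -> assign | voices=[68 78]
Op 4: note_on(67): all voices busy, STEAL voice 1 (pitch 78, oldest) -> assign | voices=[68 67]
Op 5: note_off(68): free voice 0 | voices=[- 67]
Op 6: note_on(82): voice 0 is free -> assigned | voices=[82 67]
Op 7: note_on(69): all voices busy, STEAL voice 1 (pitch 67, oldest) -> assign | voices=[82 69]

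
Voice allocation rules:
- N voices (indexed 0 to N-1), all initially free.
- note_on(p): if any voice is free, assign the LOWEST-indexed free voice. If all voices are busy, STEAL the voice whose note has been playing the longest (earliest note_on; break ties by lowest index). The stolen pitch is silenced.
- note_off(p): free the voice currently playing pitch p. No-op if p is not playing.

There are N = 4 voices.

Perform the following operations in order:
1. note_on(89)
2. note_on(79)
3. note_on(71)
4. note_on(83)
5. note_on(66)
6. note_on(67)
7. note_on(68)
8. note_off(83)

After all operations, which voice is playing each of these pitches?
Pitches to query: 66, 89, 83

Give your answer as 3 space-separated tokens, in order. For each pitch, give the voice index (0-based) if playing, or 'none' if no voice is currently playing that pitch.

Answer: 0 none none

Derivation:
Op 1: note_on(89): voice 0 is free -> assigned | voices=[89 - - -]
Op 2: note_on(79): voice 1 is free -> assigned | voices=[89 79 - -]
Op 3: note_on(71): voice 2 is free -> assigned | voices=[89 79 71 -]
Op 4: note_on(83): voice 3 is free -> assigned | voices=[89 79 71 83]
Op 5: note_on(66): all voices busy, STEAL voice 0 (pitch 89, oldest) -> assign | voices=[66 79 71 83]
Op 6: note_on(67): all voices busy, STEAL voice 1 (pitch 79, oldest) -> assign | voices=[66 67 71 83]
Op 7: note_on(68): all voices busy, STEAL voice 2 (pitch 71, oldest) -> assign | voices=[66 67 68 83]
Op 8: note_off(83): free voice 3 | voices=[66 67 68 -]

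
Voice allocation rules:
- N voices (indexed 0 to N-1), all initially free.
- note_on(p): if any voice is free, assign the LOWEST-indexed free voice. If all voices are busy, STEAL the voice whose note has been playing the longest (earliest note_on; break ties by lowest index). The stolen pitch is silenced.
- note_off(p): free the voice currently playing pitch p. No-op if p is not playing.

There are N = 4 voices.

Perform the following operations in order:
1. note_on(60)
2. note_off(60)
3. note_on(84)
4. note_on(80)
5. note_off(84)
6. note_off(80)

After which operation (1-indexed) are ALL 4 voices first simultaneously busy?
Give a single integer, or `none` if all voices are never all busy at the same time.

Op 1: note_on(60): voice 0 is free -> assigned | voices=[60 - - -]
Op 2: note_off(60): free voice 0 | voices=[- - - -]
Op 3: note_on(84): voice 0 is free -> assigned | voices=[84 - - -]
Op 4: note_on(80): voice 1 is free -> assigned | voices=[84 80 - -]
Op 5: note_off(84): free voice 0 | voices=[- 80 - -]
Op 6: note_off(80): free voice 1 | voices=[- - - -]

Answer: none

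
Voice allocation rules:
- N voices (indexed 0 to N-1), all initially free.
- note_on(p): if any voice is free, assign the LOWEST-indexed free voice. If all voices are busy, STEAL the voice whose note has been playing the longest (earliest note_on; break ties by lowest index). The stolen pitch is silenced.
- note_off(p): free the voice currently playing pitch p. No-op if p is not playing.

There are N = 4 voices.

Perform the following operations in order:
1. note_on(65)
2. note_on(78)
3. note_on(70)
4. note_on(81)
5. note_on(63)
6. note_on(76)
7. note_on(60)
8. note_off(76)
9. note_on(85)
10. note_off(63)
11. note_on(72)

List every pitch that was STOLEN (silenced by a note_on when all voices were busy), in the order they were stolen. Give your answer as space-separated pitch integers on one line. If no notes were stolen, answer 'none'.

Answer: 65 78 70

Derivation:
Op 1: note_on(65): voice 0 is free -> assigned | voices=[65 - - -]
Op 2: note_on(78): voice 1 is free -> assigned | voices=[65 78 - -]
Op 3: note_on(70): voice 2 is free -> assigned | voices=[65 78 70 -]
Op 4: note_on(81): voice 3 is free -> assigned | voices=[65 78 70 81]
Op 5: note_on(63): all voices busy, STEAL voice 0 (pitch 65, oldest) -> assign | voices=[63 78 70 81]
Op 6: note_on(76): all voices busy, STEAL voice 1 (pitch 78, oldest) -> assign | voices=[63 76 70 81]
Op 7: note_on(60): all voices busy, STEAL voice 2 (pitch 70, oldest) -> assign | voices=[63 76 60 81]
Op 8: note_off(76): free voice 1 | voices=[63 - 60 81]
Op 9: note_on(85): voice 1 is free -> assigned | voices=[63 85 60 81]
Op 10: note_off(63): free voice 0 | voices=[- 85 60 81]
Op 11: note_on(72): voice 0 is free -> assigned | voices=[72 85 60 81]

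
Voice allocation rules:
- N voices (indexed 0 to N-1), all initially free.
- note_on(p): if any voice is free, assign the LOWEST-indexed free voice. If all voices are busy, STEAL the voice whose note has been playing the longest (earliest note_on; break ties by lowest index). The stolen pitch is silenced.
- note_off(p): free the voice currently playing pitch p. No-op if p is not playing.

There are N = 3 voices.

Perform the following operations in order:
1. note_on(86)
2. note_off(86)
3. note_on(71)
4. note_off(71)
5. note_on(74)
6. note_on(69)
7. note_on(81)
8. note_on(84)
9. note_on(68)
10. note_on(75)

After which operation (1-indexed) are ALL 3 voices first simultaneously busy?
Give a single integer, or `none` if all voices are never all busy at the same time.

Answer: 7

Derivation:
Op 1: note_on(86): voice 0 is free -> assigned | voices=[86 - -]
Op 2: note_off(86): free voice 0 | voices=[- - -]
Op 3: note_on(71): voice 0 is free -> assigned | voices=[71 - -]
Op 4: note_off(71): free voice 0 | voices=[- - -]
Op 5: note_on(74): voice 0 is free -> assigned | voices=[74 - -]
Op 6: note_on(69): voice 1 is free -> assigned | voices=[74 69 -]
Op 7: note_on(81): voice 2 is free -> assigned | voices=[74 69 81]
Op 8: note_on(84): all voices busy, STEAL voice 0 (pitch 74, oldest) -> assign | voices=[84 69 81]
Op 9: note_on(68): all voices busy, STEAL voice 1 (pitch 69, oldest) -> assign | voices=[84 68 81]
Op 10: note_on(75): all voices busy, STEAL voice 2 (pitch 81, oldest) -> assign | voices=[84 68 75]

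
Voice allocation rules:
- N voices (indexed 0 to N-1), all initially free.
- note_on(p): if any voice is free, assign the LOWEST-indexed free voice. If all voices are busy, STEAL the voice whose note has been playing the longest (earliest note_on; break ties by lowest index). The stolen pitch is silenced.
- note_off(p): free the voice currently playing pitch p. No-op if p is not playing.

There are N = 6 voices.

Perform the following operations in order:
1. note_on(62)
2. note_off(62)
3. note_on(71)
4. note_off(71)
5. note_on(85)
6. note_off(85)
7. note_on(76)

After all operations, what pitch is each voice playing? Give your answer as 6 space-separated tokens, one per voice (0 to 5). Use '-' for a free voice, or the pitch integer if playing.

Op 1: note_on(62): voice 0 is free -> assigned | voices=[62 - - - - -]
Op 2: note_off(62): free voice 0 | voices=[- - - - - -]
Op 3: note_on(71): voice 0 is free -> assigned | voices=[71 - - - - -]
Op 4: note_off(71): free voice 0 | voices=[- - - - - -]
Op 5: note_on(85): voice 0 is free -> assigned | voices=[85 - - - - -]
Op 6: note_off(85): free voice 0 | voices=[- - - - - -]
Op 7: note_on(76): voice 0 is free -> assigned | voices=[76 - - - - -]

Answer: 76 - - - - -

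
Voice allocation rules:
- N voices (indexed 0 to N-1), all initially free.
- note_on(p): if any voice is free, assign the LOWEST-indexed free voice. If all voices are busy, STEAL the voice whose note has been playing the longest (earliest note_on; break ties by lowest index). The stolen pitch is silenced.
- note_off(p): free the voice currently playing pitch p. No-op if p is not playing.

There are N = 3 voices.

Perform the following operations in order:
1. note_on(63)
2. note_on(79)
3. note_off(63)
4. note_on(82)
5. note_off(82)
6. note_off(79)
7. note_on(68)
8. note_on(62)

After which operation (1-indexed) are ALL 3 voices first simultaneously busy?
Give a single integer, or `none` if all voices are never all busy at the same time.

Answer: none

Derivation:
Op 1: note_on(63): voice 0 is free -> assigned | voices=[63 - -]
Op 2: note_on(79): voice 1 is free -> assigned | voices=[63 79 -]
Op 3: note_off(63): free voice 0 | voices=[- 79 -]
Op 4: note_on(82): voice 0 is free -> assigned | voices=[82 79 -]
Op 5: note_off(82): free voice 0 | voices=[- 79 -]
Op 6: note_off(79): free voice 1 | voices=[- - -]
Op 7: note_on(68): voice 0 is free -> assigned | voices=[68 - -]
Op 8: note_on(62): voice 1 is free -> assigned | voices=[68 62 -]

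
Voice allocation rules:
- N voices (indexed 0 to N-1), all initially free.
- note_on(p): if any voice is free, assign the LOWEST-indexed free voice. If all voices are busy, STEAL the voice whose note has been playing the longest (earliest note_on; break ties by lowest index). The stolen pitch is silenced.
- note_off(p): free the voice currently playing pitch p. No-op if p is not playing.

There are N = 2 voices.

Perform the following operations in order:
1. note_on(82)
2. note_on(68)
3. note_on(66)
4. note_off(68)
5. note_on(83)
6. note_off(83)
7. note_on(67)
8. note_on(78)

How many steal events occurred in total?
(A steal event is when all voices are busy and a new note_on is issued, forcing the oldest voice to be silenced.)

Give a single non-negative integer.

Answer: 2

Derivation:
Op 1: note_on(82): voice 0 is free -> assigned | voices=[82 -]
Op 2: note_on(68): voice 1 is free -> assigned | voices=[82 68]
Op 3: note_on(66): all voices busy, STEAL voice 0 (pitch 82, oldest) -> assign | voices=[66 68]
Op 4: note_off(68): free voice 1 | voices=[66 -]
Op 5: note_on(83): voice 1 is free -> assigned | voices=[66 83]
Op 6: note_off(83): free voice 1 | voices=[66 -]
Op 7: note_on(67): voice 1 is free -> assigned | voices=[66 67]
Op 8: note_on(78): all voices busy, STEAL voice 0 (pitch 66, oldest) -> assign | voices=[78 67]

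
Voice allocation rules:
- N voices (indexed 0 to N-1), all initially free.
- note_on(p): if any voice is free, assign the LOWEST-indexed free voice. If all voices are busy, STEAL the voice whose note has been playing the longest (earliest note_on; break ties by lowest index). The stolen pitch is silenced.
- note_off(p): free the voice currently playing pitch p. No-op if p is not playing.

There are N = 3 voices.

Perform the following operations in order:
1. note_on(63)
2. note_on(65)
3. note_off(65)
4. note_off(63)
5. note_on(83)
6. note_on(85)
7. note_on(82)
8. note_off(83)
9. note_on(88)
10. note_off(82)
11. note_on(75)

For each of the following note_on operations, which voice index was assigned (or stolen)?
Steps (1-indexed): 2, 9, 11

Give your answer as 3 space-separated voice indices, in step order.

Op 1: note_on(63): voice 0 is free -> assigned | voices=[63 - -]
Op 2: note_on(65): voice 1 is free -> assigned | voices=[63 65 -]
Op 3: note_off(65): free voice 1 | voices=[63 - -]
Op 4: note_off(63): free voice 0 | voices=[- - -]
Op 5: note_on(83): voice 0 is free -> assigned | voices=[83 - -]
Op 6: note_on(85): voice 1 is free -> assigned | voices=[83 85 -]
Op 7: note_on(82): voice 2 is free -> assigned | voices=[83 85 82]
Op 8: note_off(83): free voice 0 | voices=[- 85 82]
Op 9: note_on(88): voice 0 is free -> assigned | voices=[88 85 82]
Op 10: note_off(82): free voice 2 | voices=[88 85 -]
Op 11: note_on(75): voice 2 is free -> assigned | voices=[88 85 75]

Answer: 1 0 2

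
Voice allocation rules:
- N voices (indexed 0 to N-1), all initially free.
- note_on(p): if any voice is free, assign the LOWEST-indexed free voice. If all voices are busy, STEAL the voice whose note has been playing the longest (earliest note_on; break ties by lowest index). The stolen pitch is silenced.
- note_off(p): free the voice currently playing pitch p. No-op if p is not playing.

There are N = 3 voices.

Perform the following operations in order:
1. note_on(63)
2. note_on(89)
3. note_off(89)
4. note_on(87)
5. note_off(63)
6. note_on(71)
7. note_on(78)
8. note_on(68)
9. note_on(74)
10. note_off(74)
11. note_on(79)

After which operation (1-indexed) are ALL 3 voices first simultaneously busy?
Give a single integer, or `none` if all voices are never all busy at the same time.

Answer: 7

Derivation:
Op 1: note_on(63): voice 0 is free -> assigned | voices=[63 - -]
Op 2: note_on(89): voice 1 is free -> assigned | voices=[63 89 -]
Op 3: note_off(89): free voice 1 | voices=[63 - -]
Op 4: note_on(87): voice 1 is free -> assigned | voices=[63 87 -]
Op 5: note_off(63): free voice 0 | voices=[- 87 -]
Op 6: note_on(71): voice 0 is free -> assigned | voices=[71 87 -]
Op 7: note_on(78): voice 2 is free -> assigned | voices=[71 87 78]
Op 8: note_on(68): all voices busy, STEAL voice 1 (pitch 87, oldest) -> assign | voices=[71 68 78]
Op 9: note_on(74): all voices busy, STEAL voice 0 (pitch 71, oldest) -> assign | voices=[74 68 78]
Op 10: note_off(74): free voice 0 | voices=[- 68 78]
Op 11: note_on(79): voice 0 is free -> assigned | voices=[79 68 78]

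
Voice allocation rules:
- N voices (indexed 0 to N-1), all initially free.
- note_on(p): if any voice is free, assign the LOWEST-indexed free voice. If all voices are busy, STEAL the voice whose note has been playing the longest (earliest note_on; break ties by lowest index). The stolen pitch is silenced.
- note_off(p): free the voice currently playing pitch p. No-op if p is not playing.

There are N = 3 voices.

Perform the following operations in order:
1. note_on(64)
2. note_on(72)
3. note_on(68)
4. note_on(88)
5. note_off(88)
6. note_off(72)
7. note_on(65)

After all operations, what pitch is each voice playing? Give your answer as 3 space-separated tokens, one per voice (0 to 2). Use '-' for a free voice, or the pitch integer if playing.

Op 1: note_on(64): voice 0 is free -> assigned | voices=[64 - -]
Op 2: note_on(72): voice 1 is free -> assigned | voices=[64 72 -]
Op 3: note_on(68): voice 2 is free -> assigned | voices=[64 72 68]
Op 4: note_on(88): all voices busy, STEAL voice 0 (pitch 64, oldest) -> assign | voices=[88 72 68]
Op 5: note_off(88): free voice 0 | voices=[- 72 68]
Op 6: note_off(72): free voice 1 | voices=[- - 68]
Op 7: note_on(65): voice 0 is free -> assigned | voices=[65 - 68]

Answer: 65 - 68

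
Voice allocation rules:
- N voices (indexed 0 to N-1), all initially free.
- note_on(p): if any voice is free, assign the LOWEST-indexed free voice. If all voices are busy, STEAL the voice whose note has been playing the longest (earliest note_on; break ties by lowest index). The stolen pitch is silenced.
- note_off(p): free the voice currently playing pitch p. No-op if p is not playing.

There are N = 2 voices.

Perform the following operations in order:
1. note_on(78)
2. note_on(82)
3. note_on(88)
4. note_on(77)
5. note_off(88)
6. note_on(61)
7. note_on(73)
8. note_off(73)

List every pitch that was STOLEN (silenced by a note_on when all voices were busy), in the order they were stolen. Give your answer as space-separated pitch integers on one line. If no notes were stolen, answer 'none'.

Answer: 78 82 77

Derivation:
Op 1: note_on(78): voice 0 is free -> assigned | voices=[78 -]
Op 2: note_on(82): voice 1 is free -> assigned | voices=[78 82]
Op 3: note_on(88): all voices busy, STEAL voice 0 (pitch 78, oldest) -> assign | voices=[88 82]
Op 4: note_on(77): all voices busy, STEAL voice 1 (pitch 82, oldest) -> assign | voices=[88 77]
Op 5: note_off(88): free voice 0 | voices=[- 77]
Op 6: note_on(61): voice 0 is free -> assigned | voices=[61 77]
Op 7: note_on(73): all voices busy, STEAL voice 1 (pitch 77, oldest) -> assign | voices=[61 73]
Op 8: note_off(73): free voice 1 | voices=[61 -]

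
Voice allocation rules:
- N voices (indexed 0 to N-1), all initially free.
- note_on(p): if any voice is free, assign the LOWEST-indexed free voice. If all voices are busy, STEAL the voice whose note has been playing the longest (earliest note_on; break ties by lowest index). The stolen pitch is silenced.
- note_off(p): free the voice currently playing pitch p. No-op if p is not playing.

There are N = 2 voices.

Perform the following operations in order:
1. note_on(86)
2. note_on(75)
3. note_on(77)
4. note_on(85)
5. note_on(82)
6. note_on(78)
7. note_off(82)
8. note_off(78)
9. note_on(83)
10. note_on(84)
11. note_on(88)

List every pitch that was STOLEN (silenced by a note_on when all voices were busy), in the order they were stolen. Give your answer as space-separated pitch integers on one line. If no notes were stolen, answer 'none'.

Answer: 86 75 77 85 83

Derivation:
Op 1: note_on(86): voice 0 is free -> assigned | voices=[86 -]
Op 2: note_on(75): voice 1 is free -> assigned | voices=[86 75]
Op 3: note_on(77): all voices busy, STEAL voice 0 (pitch 86, oldest) -> assign | voices=[77 75]
Op 4: note_on(85): all voices busy, STEAL voice 1 (pitch 75, oldest) -> assign | voices=[77 85]
Op 5: note_on(82): all voices busy, STEAL voice 0 (pitch 77, oldest) -> assign | voices=[82 85]
Op 6: note_on(78): all voices busy, STEAL voice 1 (pitch 85, oldest) -> assign | voices=[82 78]
Op 7: note_off(82): free voice 0 | voices=[- 78]
Op 8: note_off(78): free voice 1 | voices=[- -]
Op 9: note_on(83): voice 0 is free -> assigned | voices=[83 -]
Op 10: note_on(84): voice 1 is free -> assigned | voices=[83 84]
Op 11: note_on(88): all voices busy, STEAL voice 0 (pitch 83, oldest) -> assign | voices=[88 84]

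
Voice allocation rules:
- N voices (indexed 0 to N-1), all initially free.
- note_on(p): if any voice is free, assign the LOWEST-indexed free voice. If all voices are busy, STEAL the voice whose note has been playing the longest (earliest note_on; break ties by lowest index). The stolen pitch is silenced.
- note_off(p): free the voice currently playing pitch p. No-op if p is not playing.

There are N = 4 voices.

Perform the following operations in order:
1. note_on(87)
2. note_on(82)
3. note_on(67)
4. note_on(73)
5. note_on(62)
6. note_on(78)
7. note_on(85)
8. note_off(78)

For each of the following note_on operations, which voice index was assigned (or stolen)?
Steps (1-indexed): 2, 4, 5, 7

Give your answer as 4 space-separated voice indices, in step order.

Op 1: note_on(87): voice 0 is free -> assigned | voices=[87 - - -]
Op 2: note_on(82): voice 1 is free -> assigned | voices=[87 82 - -]
Op 3: note_on(67): voice 2 is free -> assigned | voices=[87 82 67 -]
Op 4: note_on(73): voice 3 is free -> assigned | voices=[87 82 67 73]
Op 5: note_on(62): all voices busy, STEAL voice 0 (pitch 87, oldest) -> assign | voices=[62 82 67 73]
Op 6: note_on(78): all voices busy, STEAL voice 1 (pitch 82, oldest) -> assign | voices=[62 78 67 73]
Op 7: note_on(85): all voices busy, STEAL voice 2 (pitch 67, oldest) -> assign | voices=[62 78 85 73]
Op 8: note_off(78): free voice 1 | voices=[62 - 85 73]

Answer: 1 3 0 2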